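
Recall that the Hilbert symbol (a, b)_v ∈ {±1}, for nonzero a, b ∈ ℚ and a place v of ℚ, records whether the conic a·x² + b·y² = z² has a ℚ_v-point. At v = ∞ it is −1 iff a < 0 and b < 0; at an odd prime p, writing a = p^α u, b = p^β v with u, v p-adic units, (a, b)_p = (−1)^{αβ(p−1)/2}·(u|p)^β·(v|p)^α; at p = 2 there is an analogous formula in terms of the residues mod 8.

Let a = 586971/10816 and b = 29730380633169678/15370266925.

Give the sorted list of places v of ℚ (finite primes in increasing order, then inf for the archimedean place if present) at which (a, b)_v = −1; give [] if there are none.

[3, 13]

Mod squares: a ≡ 11, b ≡ 6006. Check v ∈ {∞, 2, 3, 5, 7, 11, 13, 23, 41}.
v=∞: 11 > 0 and 6006 > 0  ⇒  (a,b)_∞ = +1.
v=3: a=3^2·(≡2), b=3^3·(≡1) mod 3; (2|3)=-1, (1|3)=+1; (−1)^{2·3·1}·(-1)^3·(+1)^2 = -1.
v=7: a=7^2·(≡2), b=7^5·(≡1) mod 7; (2|7)=+1, (1|7)=+1; (−1)^{2·5·3}·(+1)^5·(+1)^2 = +1.
v=5: a=5^0·(≡1), b=5^-2·(≡4) mod 5; (1|5)=+1, (4|5)=+1; (−1)^{0·-2·2}·(+1)^-2·(+1)^0 = +1.
v=2: v_2(a)=-6, v_2(b)=1; units ≡ 3, 3 (mod 8); ε·ε+αω+βω = 1·1+-6·1+1·1 ≡ 0  ⇒  (a,b)_2 = +1.
v=13: a=13^-2·(≡5), b=13^-3·(≡2) mod 13; (5|13)=-1, (2|13)=-1; (−1)^{-2·-3·6}·(-1)^-3·(-1)^-2 = -1.
v=23: a=23^0·(≡21), b=23^-4·(≡18) mod 23; (21|23)=-1, (18|23)=+1; (−1)^{0·-4·11}·(-1)^-4·(+1)^0 = +1.
v=41: a=41^0·(≡34), b=41^2·(≡39) mod 41; (34|41)=-1, (39|41)=+1; (−1)^{0·2·20}·(-1)^2·(+1)^0 = +1.
v=11: a=11^3·(≡4), b=11^7·(≡10) mod 11; (4|11)=+1, (10|11)=-1; (−1)^{3·7·5}·(+1)^7·(-1)^3 = +1.
|Ram(11, 6006)| = 2, even; anisotropic at {3, 13}.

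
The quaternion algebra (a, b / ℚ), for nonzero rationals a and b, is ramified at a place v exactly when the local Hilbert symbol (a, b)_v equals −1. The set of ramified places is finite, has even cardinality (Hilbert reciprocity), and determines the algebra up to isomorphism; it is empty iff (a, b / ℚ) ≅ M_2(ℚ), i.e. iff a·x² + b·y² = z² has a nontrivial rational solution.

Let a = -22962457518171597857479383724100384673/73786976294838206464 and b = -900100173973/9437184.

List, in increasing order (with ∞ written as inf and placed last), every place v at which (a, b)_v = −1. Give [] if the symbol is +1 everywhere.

(a, b) ≡ (-172753, -63973) mod (ℚ^×)²; places V = {2, 3, 7, 11, 13, 19, 23, 29, 31, 37, ∞}.
(a,b)_23: α=1, u≡15; β=0, v≡18 (mod 23); (15|23)=-1, (18|23)=+1; sign (−1)^0·-1^0·+1^1 = +1.
(a,b)_11: α=12, u≡10; β=4, v≡5 (mod 11); (10|11)=-1, (5|11)=+1; sign (−1)^0·-1^4·+1^12 = +1.
(a,b)_7: α=1, u≡3; β=1, v≡3 (mod 7); (3|7)=-1, (3|7)=-1; sign (−1)^1·-1^1·-1^1 = -1.
(a,b)_∞: sgn(-172753)=−, sgn(-63973)=−, so -1.
(a,b)_37: α=3, u≡16; β=1, v≡36 (mod 37); (16|37)=+1, (36|37)=+1; sign (−1)^0·+1^1·+1^3 = +1.
(a,b)_19: α=4, u≡15; β=1, v≡14 (mod 19); (15|19)=-1, (14|19)=-1; sign (−1)^0·-1^1·-1^4 = -1.
(a,b)_13: α=4, u≡4; β=1, v≡7 (mod 13); (4|13)=+1, (7|13)=-1; sign (−1)^0·+1^1·-1^4 = +1.
(a,b)_3: α=2, u≡2; β=-2, v≡2 (mod 3); (2|3)=-1, (2|3)=-1; sign (−1)^0·-1^-2·-1^2 = +1.
(a,b)_29: α=1, u≡26; β=0, v≡25 (mod 29); (26|29)=-1, (25|29)=+1; sign (−1)^0·-1^0·+1^1 = +1.
(a,b)_31: α=4, u≡4; β=2, v≡11 (mod 31); (4|31)=+1, (11|31)=-1; sign (−1)^0·+1^2·-1^4 = +1.
(a,b)_2: α=-66, β=-20; u≡7, v≡3 (mod 8); ε(u)ε(v)=1·1, αω(v)=-66·1, βω(u)=-20·0; sum ≡ 1  ⇒  -1.
|Ram(-172753, -63973)| = 4, even; anisotropic at {2, 7, 19, ∞}.

[2, 7, 19, inf]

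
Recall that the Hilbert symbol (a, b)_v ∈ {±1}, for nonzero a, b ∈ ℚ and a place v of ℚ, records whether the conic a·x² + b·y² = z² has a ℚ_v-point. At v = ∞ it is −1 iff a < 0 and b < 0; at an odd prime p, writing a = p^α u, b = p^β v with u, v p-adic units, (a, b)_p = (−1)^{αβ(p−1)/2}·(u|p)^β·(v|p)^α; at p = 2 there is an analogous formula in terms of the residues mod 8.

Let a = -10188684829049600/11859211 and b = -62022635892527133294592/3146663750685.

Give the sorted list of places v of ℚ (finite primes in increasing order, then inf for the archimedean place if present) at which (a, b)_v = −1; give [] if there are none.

(a, b) ≡ (-1031849, -910455) mod (ℚ^×)²; places V = {2, 3, 5, 7, 11, 13, 17, 19, 23, 29, 41, ∞}.
(a,b)_∞: sgn(-1031849)=−, sgn(-910455)=−, so -1.
(a,b)_5: α=2, u≡1; β=-1, v≡4 (mod 5); (1|5)=+1, (4|5)=+1; sign (−1)^0·+1^-1·+1^2 = +1.
(a,b)_19: α=-4, u≡14; β=-6, v≡6 (mod 19); (14|19)=-1, (6|19)=+1; sign (−1)^0·-1^-6·+1^-4 = +1.
(a,b)_29: α=1, u≡15; β=1, v≡12 (mod 29); (15|29)=-1, (12|29)=-1; sign (−1)^0·-1^1·-1^1 = +1.
(a,b)_7: α=-1, u≡3; β=-3, v≡2 (mod 7); (3|7)=-1, (2|7)=+1; sign (−1)^1·-1^-3·+1^-1 = +1.
(a,b)_23: α=1, u≡21; β=1, v≡10 (mod 23); (21|23)=-1, (10|23)=-1; sign (−1)^1·-1^1·-1^1 = -1.
(a,b)_11: α=0, u≡6; β=2, v≡5 (mod 11); (6|11)=-1, (5|11)=+1; sign (−1)^0·-1^2·+1^0 = +1.
(a,b)_3: α=0, u≡1; β=-1, v≡1 (mod 3); (1|3)=+1, (1|3)=+1; sign (−1)^0·+1^-1·+1^0 = +1.
(a,b)_13: α=-1, u≡8; β=-1, v≡3 (mod 13); (8|13)=-1, (3|13)=+1; sign (−1)^0·-1^-1·+1^-1 = -1.
(a,b)_17: α=5, u≡12; β=8, v≡14 (mod 17); (12|17)=-1, (14|17)=-1; sign (−1)^0·-1^8·-1^5 = -1.
(a,b)_41: α=2, u≡21; β=2, v≡9 (mod 41); (21|41)=+1, (9|41)=+1; sign (−1)^0·+1^2·+1^2 = +1.
(a,b)_2: α=8, β=16; u≡7, v≡1 (mod 8); ε(u)ε(v)=1·0, αω(v)=8·0, βω(u)=16·0; sum ≡ 0  ⇒  +1.
|Ram(-1031849, -910455)| = 4, even; anisotropic at {13, 17, 23, ∞}.

[13, 17, 23, inf]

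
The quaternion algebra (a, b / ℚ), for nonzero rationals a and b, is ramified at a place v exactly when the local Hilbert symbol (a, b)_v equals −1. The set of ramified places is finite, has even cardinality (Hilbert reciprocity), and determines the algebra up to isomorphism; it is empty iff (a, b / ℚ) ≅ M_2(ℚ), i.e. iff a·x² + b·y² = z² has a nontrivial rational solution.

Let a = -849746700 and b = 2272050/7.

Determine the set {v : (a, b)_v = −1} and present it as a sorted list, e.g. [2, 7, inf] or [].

(a, b) ≡ (-3, 7854) mod (ℚ^×)²; places V = {2, 3, 5, 7, 11, 17, ∞}.
(a,b)_5: α=2, u≡2; β=2, v≡1 (mod 5); (2|5)=-1, (1|5)=+1; sign (−1)^0·-1^2·+1^2 = +1.
(a,b)_2: α=2, β=1; u≡5, v≡7 (mod 8); ε(u)ε(v)=0·1, αω(v)=2·0, βω(u)=1·1; sum ≡ 1  ⇒  -1.
(a,b)_∞: sgn(-3)=−, sgn(7854)=+, so +1.
(a,b)_3: α=5, u≡2; β=5, v≡2 (mod 3); (2|3)=-1, (2|3)=-1; sign (−1)^1·-1^5·-1^5 = -1.
(a,b)_11: α=2, u≡8; β=1, v≡2 (mod 11); (8|11)=-1, (2|11)=-1; sign (−1)^0·-1^1·-1^2 = -1.
(a,b)_17: α=2, u≡3; β=1, v≡14 (mod 17); (3|17)=-1, (14|17)=-1; sign (−1)^0·-1^1·-1^2 = -1.
(a,b)_7: α=0, u≡2; β=-1, v≡4 (mod 7); (2|7)=+1, (4|7)=+1; sign (−1)^0·+1^-1·+1^0 = +1.
Ram(-3, 7854) = {2, 3, 11, 17}; no ℚ_2-point on the conic.

[2, 3, 11, 17]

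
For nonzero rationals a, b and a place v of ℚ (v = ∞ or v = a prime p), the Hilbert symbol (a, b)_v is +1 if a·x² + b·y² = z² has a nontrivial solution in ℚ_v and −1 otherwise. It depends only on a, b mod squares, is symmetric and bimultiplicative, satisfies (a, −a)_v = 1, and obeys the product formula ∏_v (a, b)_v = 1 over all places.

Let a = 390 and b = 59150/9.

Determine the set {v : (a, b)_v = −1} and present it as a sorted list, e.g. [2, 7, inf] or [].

[3, 7]

(a, b) ≡ (390, 14) mod (ℚ^×)²; places V = {2, 3, 5, 7, 13, ∞}.
(a,b)_7: α=0, u≡5; β=1, v≡4 (mod 7); (5|7)=-1, (4|7)=+1; sign (−1)^0·-1^1·+1^0 = -1.
(a,b)_2: α=1, β=1; u≡3, v≡7 (mod 8); ε(u)ε(v)=1·1, αω(v)=1·0, βω(u)=1·1; sum ≡ 0  ⇒  +1.
(a,b)_3: α=1, u≡1; β=-2, v≡2 (mod 3); (1|3)=+1, (2|3)=-1; sign (−1)^0·+1^-2·-1^1 = -1.
(a,b)_13: α=1, u≡4; β=2, v≡10 (mod 13); (4|13)=+1, (10|13)=+1; sign (−1)^0·+1^2·+1^1 = +1.
(a,b)_5: α=1, u≡3; β=2, v≡4 (mod 5); (3|5)=-1, (4|5)=+1; sign (−1)^0·-1^2·+1^1 = +1.
(a,b)_∞: sgn(390)=+, sgn(14)=+, so +1.
|Ram(390, 14)| = 2, even; anisotropic at {3, 7}.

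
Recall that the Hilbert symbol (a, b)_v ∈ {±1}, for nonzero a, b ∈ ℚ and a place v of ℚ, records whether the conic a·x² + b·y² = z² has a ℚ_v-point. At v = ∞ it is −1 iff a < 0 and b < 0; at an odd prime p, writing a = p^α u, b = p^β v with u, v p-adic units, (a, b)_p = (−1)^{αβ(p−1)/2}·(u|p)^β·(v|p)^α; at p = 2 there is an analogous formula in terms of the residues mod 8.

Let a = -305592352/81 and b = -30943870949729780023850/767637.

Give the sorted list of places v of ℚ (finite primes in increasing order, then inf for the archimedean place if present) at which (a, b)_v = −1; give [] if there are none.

[2, 13, 23, inf]

(a, b) ≡ (-11362, -465842) mod (ℚ^×)²; places V = {2, 3, 5, 11, 13, 19, 23, 41, ∞}.
(a,b)_13: α=1, u≡1; β=-1, v≡5 (mod 13); (1|13)=+1, (5|13)=-1; sign (−1)^0·+1^-1·-1^1 = -1.
(a,b)_41: α=2, u≡39; β=5, v≡36 (mod 41); (39|41)=+1, (36|41)=+1; sign (−1)^0·+1^5·+1^2 = +1.
(a,b)_11: α=0, u≡3; β=2, v≡7 (mod 11); (3|11)=+1, (7|11)=-1; sign (−1)^0·+1^2·-1^0 = +1.
(a,b)_2: α=5, β=1; u≡7, v≡7 (mod 8); ε(u)ε(v)=1·1, αω(v)=5·0, βω(u)=1·0; sum ≡ 1  ⇒  -1.
(a,b)_23: α=1, u≡9; β=5, v≡16 (mod 23); (9|23)=+1, (16|23)=+1; sign (−1)^1·+1^5·+1^1 = -1.
(a,b)_5: α=0, u≡3; β=2, v≡3 (mod 5); (3|5)=-1, (3|5)=-1; sign (−1)^0·-1^2·-1^0 = +1.
(a,b)_∞: sgn(-11362)=−, sgn(-465842)=−, so -1.
(a,b)_19: α=1, u≡3; β=3, v≡7 (mod 19); (3|19)=-1, (7|19)=+1; sign (−1)^1·-1^3·+1^1 = +1.
(a,b)_3: α=-4, u≡2; β=-10, v≡1 (mod 3); (2|3)=-1, (1|3)=+1; sign (−1)^0·-1^-10·+1^-4 = +1.
Ram(-11362, -465842) = {2, 13, 23, ∞}; no ℚ_2-point on the conic.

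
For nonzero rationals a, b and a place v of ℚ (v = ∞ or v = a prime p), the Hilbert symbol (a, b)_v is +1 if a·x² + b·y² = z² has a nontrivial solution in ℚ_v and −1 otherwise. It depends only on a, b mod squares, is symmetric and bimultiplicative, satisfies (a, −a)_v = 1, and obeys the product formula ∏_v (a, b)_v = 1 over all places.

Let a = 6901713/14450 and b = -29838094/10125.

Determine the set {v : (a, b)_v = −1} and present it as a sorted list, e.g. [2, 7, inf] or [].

[2, 7, 11, 13]

Mod squares: a ≡ 546, b ≡ -1430. Check v ∈ {∞, 2, 3, 5, 7, 11, 13, 17, 19, 53}.
v=∞: 546 > 0 and -1430 < 0  ⇒  (a,b)_∞ = +1.
v=5: a=5^-2·(≡1), b=5^-3·(≡1) mod 5; (1|5)=+1, (1|5)=+1; (−1)^{-2·-3·2}·(+1)^-3·(+1)^-2 = +1.
v=17: a=17^-2·(≡15), b=17^2·(≡8) mod 17; (15|17)=+1, (8|17)=+1; (−1)^{-2·2·8}·(+1)^2·(+1)^-2 = +1.
v=2: v_2(a)=-1, v_2(b)=1; units ≡ 1, 5 (mod 8); ε·ε+αω+βω = 0·0+-1·1+1·0 ≡ 1  ⇒  (a,b)_2 = -1.
v=53: a=53^2·(≡52), b=53^0·(≡29) mod 53; (52|53)=+1, (29|53)=+1; (−1)^{2·0·26}·(+1)^0·(+1)^2 = +1.
v=11: a=11^0·(≡7), b=11^1·(≡7) mod 11; (7|11)=-1, (7|11)=-1; (−1)^{0·1·5}·(-1)^1·(-1)^0 = -1.
v=7: a=7^1·(≡1), b=7^0·(≡5) mod 7; (1|7)=+1, (5|7)=-1; (−1)^{1·0·3}·(+1)^0·(-1)^1 = -1.
v=13: a=13^1·(≡1), b=13^1·(≡5) mod 13; (1|13)=+1, (5|13)=-1; (−1)^{1·1·6}·(+1)^1·(-1)^1 = -1.
v=19: a=19^0·(≡2), b=19^2·(≡2) mod 19; (2|19)=-1, (2|19)=-1; (−1)^{0·2·9}·(-1)^2·(-1)^0 = +1.
v=3: a=3^3·(≡2), b=3^-4·(≡1) mod 3; (2|3)=-1, (1|3)=+1; (−1)^{3·-4·1}·(-1)^-4·(+1)^3 = +1.
|Ram(546, -1430)| = 4, even; anisotropic at {2, 7, 11, 13}.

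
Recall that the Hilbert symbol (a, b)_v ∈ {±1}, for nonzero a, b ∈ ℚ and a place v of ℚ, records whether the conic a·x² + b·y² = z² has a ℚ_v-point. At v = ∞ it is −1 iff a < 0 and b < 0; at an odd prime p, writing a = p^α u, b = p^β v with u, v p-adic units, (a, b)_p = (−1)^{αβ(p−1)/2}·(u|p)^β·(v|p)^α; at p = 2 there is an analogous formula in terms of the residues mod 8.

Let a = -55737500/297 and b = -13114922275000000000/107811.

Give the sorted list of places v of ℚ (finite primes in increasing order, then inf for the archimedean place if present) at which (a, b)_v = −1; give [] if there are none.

[13, inf]

(a, b) ≡ (-15015, -10010) mod (ℚ^×)²; places V = {2, 3, 5, 7, 11, 13, ∞}.
(a,b)_5: α=5, u≡2; β=11, v≡3 (mod 5); (2|5)=-1, (3|5)=-1; sign (−1)^0·-1^11·-1^5 = +1.
(a,b)_11: α=-1, u≡10; β=-3, v≡1 (mod 11); (10|11)=-1, (1|11)=+1; sign (−1)^1·-1^-3·+1^-1 = +1.
(a,b)_∞: sgn(-15015)=−, sgn(-10010)=−, so -1.
(a,b)_3: α=-3, u≡2; β=-4, v≡1 (mod 3); (2|3)=-1, (1|3)=+1; sign (−1)^0·-1^-4·+1^-3 = +1.
(a,b)_2: α=2, β=9; u≡1, v≡3 (mod 8); ε(u)ε(v)=0·1, αω(v)=2·1, βω(u)=9·0; sum ≡ 0  ⇒  +1.
(a,b)_13: α=1, u≡11; β=1, v≡9 (mod 13); (11|13)=-1, (9|13)=+1; sign (−1)^0·-1^1·+1^1 = -1.
(a,b)_7: α=3, u≡4; β=9, v≡6 (mod 7); (4|7)=+1, (6|7)=-1; sign (−1)^1·+1^9·-1^3 = +1.
|Ram(-15015, -10010)| = 2, even; anisotropic at {13, ∞}.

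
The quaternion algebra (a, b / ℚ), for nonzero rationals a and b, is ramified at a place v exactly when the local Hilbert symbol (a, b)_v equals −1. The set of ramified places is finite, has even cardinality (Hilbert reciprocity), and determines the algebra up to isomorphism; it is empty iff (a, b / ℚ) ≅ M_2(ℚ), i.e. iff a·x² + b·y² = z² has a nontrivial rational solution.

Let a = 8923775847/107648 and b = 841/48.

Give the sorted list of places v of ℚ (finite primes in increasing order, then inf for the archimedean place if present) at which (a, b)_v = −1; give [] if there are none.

(a, b) ≡ (13566, 3) mod (ℚ^×)²; places V = {2, 3, 7, 17, 19, 29, 31, 37, ∞}.
(a,b)_17: α=1, u≡9; β=0, v≡3 (mod 17); (9|17)=+1, (3|17)=-1; sign (−1)^0·+1^0·-1^1 = -1.
(a,b)_∞: sgn(13566)=+, sgn(3)=+, so +1.
(a,b)_31: α=2, u≡2; β=0, v≡13 (mod 31); (2|31)=+1, (13|31)=-1; sign (−1)^0·+1^0·-1^2 = +1.
(a,b)_2: α=-7, β=-4; u≡7, v≡3 (mod 8); ε(u)ε(v)=1·1, αω(v)=-7·1, βω(u)=-4·0; sum ≡ 0  ⇒  +1.
(a,b)_19: α=1, u≡1; β=0, v≡10 (mod 19); (1|19)=+1, (10|19)=-1; sign (−1)^0·+1^0·-1^1 = -1.
(a,b)_29: α=-2, u≡23; β=2, v≡26 (mod 29); (23|29)=+1, (26|29)=-1; sign (−1)^0·+1^2·-1^-2 = +1.
(a,b)_3: α=1, u≡1; β=-1, v≡1 (mod 3); (1|3)=+1, (1|3)=+1; sign (−1)^1·+1^-1·+1^1 = -1.
(a,b)_37: α=2, u≡14; β=0, v≡26 (mod 37); (14|37)=-1, (26|37)=+1; sign (−1)^0·-1^0·+1^2 = +1.
(a,b)_7: α=1, u≡5; β=0, v≡6 (mod 7); (5|7)=-1, (6|7)=-1; sign (−1)^0·-1^0·-1^1 = -1.
Ram(13566, 3) = {3, 7, 17, 19}; no ℚ_3-point on the conic.

[3, 7, 17, 19]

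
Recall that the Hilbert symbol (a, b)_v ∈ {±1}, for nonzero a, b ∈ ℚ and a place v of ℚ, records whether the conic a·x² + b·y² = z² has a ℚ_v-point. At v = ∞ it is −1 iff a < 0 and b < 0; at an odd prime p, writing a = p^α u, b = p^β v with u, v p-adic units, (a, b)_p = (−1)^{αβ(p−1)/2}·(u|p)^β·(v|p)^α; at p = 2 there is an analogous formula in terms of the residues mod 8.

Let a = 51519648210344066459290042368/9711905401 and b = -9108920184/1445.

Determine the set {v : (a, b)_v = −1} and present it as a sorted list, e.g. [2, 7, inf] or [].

(a, b) ≡ (897, -67373670) mod (ℚ^×)²; places V = {2, 3, 5, 7, 11, 13, 17, 23, 29, 31, 37, ∞}.
(a,b)_∞: sgn(897)=+, sgn(-67373670)=−, so +1.
(a,b)_31: α=-2, u≡26; β=0, v≡18 (mod 31); (26|31)=-1, (18|31)=+1; sign (−1)^0·-1^0·+1^-2 = +1.
(a,b)_5: α=0, u≡3; β=-1, v≡4 (mod 5); (3|5)=-1, (4|5)=+1; sign (−1)^0·-1^-1·+1^0 = -1.
(a,b)_37: α=2, u≡10; β=1, v≡8 (mod 37); (10|37)=+1, (8|37)=-1; sign (−1)^0·+1^1·-1^2 = +1.
(a,b)_11: α=-2, u≡10; β=0, v≡8 (mod 11); (10|11)=-1, (8|11)=-1; sign (−1)^0·-1^0·-1^-2 = +1.
(a,b)_3: α=3, u≡2; β=1, v≡2 (mod 3); (2|3)=-1, (2|3)=-1; sign (−1)^1·-1^1·-1^3 = -1.
(a,b)_29: α=2, u≡19; β=1, v≡26 (mod 29); (19|29)=-1, (26|29)=-1; sign (−1)^0·-1^1·-1^2 = -1.
(a,b)_13: α=9, u≡3; β=3, v≡9 (mod 13); (3|13)=+1, (9|13)=+1; sign (−1)^0·+1^3·+1^9 = +1.
(a,b)_7: α=2, u≡2; β=1, v≡4 (mod 7); (2|7)=+1, (4|7)=+1; sign (−1)^0·+1^1·+1^2 = +1.
(a,b)_17: α=-4, u≡9; β=-2, v≡9 (mod 17); (9|17)=+1, (9|17)=+1; sign (−1)^0·+1^-2·+1^-4 = +1.
(a,b)_23: α=3, u≡4; β=1, v≡16 (mod 23); (4|23)=+1, (16|23)=+1; sign (−1)^1·+1^1·+1^3 = -1.
(a,b)_2: α=18, β=3; u≡1, v≡5 (mod 8); ε(u)ε(v)=0·0, αω(v)=18·1, βω(u)=3·0; sum ≡ 0  ⇒  +1.
(897, -67373670 / ℚ) ramifies at {3, 5, 23, 29}: a division algebra.

[3, 5, 23, 29]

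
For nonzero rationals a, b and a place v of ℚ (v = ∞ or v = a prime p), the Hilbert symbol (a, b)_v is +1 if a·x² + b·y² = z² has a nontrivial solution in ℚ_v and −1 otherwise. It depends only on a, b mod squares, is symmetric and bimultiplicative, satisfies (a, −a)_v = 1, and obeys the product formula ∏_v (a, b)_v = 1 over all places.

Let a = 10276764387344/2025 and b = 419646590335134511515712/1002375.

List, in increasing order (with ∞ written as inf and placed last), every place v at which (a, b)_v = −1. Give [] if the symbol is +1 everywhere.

[19, 23]

(a, b) ≡ (5681, 11935) mod (ℚ^×)²; places V = {2, 3, 5, 7, 11, 13, 19, 23, 31, ∞}.
(a,b)_23: α=1, u≡11; β=2, v≡10 (mod 23); (11|23)=-1, (10|23)=-1; sign (−1)^0·-1^2·-1^1 = -1.
(a,b)_19: α=1, u≡15; β=2, v≡18 (mod 19); (15|19)=-1, (18|19)=-1; sign (−1)^0·-1^2·-1^1 = -1.
(a,b)_∞: sgn(5681)=+, sgn(11935)=+, so +1.
(a,b)_5: α=-2, u≡4; β=-3, v≡3 (mod 5); (4|5)=+1, (3|5)=-1; sign (−1)^0·+1^-3·-1^-2 = +1.
(a,b)_11: α=0, u≡4; β=-1, v≡7 (mod 11); (4|11)=+1, (7|11)=-1; sign (−1)^0·+1^-1·-1^0 = +1.
(a,b)_13: α=1, u≡5; β=4, v≡9 (mod 13); (5|13)=-1, (9|13)=+1; sign (−1)^0·-1^4·+1^1 = +1.
(a,b)_3: α=-4, u≡2; β=-6, v≡1 (mod 3); (2|3)=-1, (1|3)=+1; sign (−1)^0·-1^-6·+1^-4 = +1.
(a,b)_7: α=6, u≡1; β=9, v≡4 (mod 7); (1|7)=+1, (4|7)=+1; sign (−1)^0·+1^9·+1^6 = +1.
(a,b)_2: α=4, β=6; u≡1, v≡7 (mod 8); ε(u)ε(v)=0·1, αω(v)=4·0, βω(u)=6·0; sum ≡ 0  ⇒  +1.
(a,b)_31: α=2, u≡14; β=3, v≡11 (mod 31); (14|31)=+1, (11|31)=-1; sign (−1)^0·+1^3·-1^2 = +1.
|Ram(5681, 11935)| = 2, even; anisotropic at {19, 23}.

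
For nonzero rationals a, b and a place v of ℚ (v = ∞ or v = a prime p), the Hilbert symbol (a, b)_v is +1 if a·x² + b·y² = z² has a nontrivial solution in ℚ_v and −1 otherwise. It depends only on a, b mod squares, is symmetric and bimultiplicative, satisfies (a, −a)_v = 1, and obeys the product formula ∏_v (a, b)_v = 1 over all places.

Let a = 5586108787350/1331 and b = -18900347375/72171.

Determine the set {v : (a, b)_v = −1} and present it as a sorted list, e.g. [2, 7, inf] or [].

[2, 3, 7, 11, 13, 19]

Mod squares: a ≡ 114114, b ≡ -1045. Check v ∈ {∞, 2, 3, 5, 7, 11, 13, 17, 19, 31}.
v=17: a=17^2·(≡3), b=17^0·(≡15) mod 17; (3|17)=-1, (15|17)=+1; (−1)^{2·0·8}·(-1)^0·(+1)^2 = +1.
v=2: v_2(a)=1, v_2(b)=0; units ≡ 1, 3 (mod 8); ε·ε+αω+βω = 0·1+1·1+0·0 ≡ 1  ⇒  (a,b)_2 = -1.
v=7: a=7^3·(≡3), b=7^2·(≡3) mod 7; (3|7)=-1, (3|7)=-1; (−1)^{3·2·3}·(-1)^2·(-1)^3 = -1.
v=5: a=5^2·(≡4), b=5^3·(≡1) mod 5; (4|5)=+1, (1|5)=+1; (−1)^{2·3·2}·(+1)^3·(+1)^2 = +1.
v=19: a=19^1·(≡10), b=19^1·(≡15) mod 19; (10|19)=-1, (15|19)=-1; (−1)^{1·1·9}·(-1)^1·(-1)^1 = -1.
v=11: a=11^-3·(≡3), b=11^-1·(≡5) mod 11; (3|11)=+1, (5|11)=+1; (−1)^{-3·-1·5}·(+1)^-1·(+1)^-3 = -1.
v=∞: 114114 > 0 and -1045 < 0  ⇒  (a,b)_∞ = +1.
v=13: a=13^3·(≡3), b=13^2·(≡8) mod 13; (3|13)=+1, (8|13)=-1; (−1)^{3·2·6}·(+1)^2·(-1)^3 = -1.
v=3: a=3^3·(≡1), b=3^-8·(≡2) mod 3; (1|3)=+1, (2|3)=-1; (−1)^{3·-8·1}·(+1)^-8·(-1)^3 = -1.
v=31: a=31^0·(≡24), b=31^2·(≡16) mod 31; (24|31)=-1, (16|31)=+1; (−1)^{0·2·15}·(-1)^2·(+1)^0 = +1.
|Ram(114114, -1045)| = 6, even; anisotropic at {2, 3, 7, 11, 13, 19}.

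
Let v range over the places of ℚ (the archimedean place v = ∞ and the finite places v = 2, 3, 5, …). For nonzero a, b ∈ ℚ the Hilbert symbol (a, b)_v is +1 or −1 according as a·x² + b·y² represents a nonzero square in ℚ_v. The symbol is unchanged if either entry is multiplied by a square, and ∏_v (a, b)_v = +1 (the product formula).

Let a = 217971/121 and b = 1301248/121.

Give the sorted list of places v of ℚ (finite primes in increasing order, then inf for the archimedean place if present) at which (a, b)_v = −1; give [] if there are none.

[2, 17]

Mod squares: a ≡ 299, b ≡ 5083. Check v ∈ {∞, 2, 3, 11, 13, 17, 23}.
v=13: a=13^1·(≡9), b=13^1·(≡12) mod 13; (9|13)=+1, (12|13)=+1; (−1)^{1·1·6}·(+1)^1·(+1)^1 = +1.
v=11: a=11^-2·(≡6), b=11^-2·(≡3) mod 11; (6|11)=-1, (3|11)=+1; (−1)^{-2·-2·5}·(-1)^-2·(+1)^-2 = +1.
v=17: a=17^0·(≡7), b=17^1·(≡5) mod 17; (7|17)=-1, (5|17)=-1; (−1)^{0·1·8}·(-1)^1·(-1)^0 = -1.
v=23: a=23^1·(≡4), b=23^1·(≡7) mod 23; (4|23)=+1, (7|23)=-1; (−1)^{1·1·11}·(+1)^1·(-1)^1 = +1.
v=2: v_2(a)=0, v_2(b)=8; units ≡ 3, 3 (mod 8); ε·ε+αω+βω = 1·1+0·1+8·1 ≡ 1  ⇒  (a,b)_2 = -1.
v=3: a=3^6·(≡2), b=3^0·(≡1) mod 3; (2|3)=-1, (1|3)=+1; (−1)^{6·0·1}·(-1)^0·(+1)^6 = +1.
v=∞: 299 > 0 and 5083 > 0  ⇒  (a,b)_∞ = +1.
Ram(299, 5083) = {2, 17}; no ℚ_2-point on the conic.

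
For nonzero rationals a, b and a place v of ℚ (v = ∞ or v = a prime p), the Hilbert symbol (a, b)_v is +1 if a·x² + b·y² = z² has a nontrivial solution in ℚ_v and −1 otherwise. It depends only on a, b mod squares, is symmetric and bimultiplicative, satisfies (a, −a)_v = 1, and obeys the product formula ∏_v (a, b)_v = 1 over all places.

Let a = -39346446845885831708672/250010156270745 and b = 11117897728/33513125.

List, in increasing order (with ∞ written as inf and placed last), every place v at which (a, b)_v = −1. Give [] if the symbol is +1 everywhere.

(a, b) ≡ (-302504510, 131138) mod (ℚ^×)²; places V = {2, 3, 5, 7, 11, 13, 17, 19, 23, 29, 31, 43, ∞}.
(a,b)_17: α=2, u≡15; β=1, v≡8 (mod 17); (15|17)=+1, (8|17)=+1; sign (−1)^0·+1^1·+1^2 = +1.
(a,b)_43: α=-2, u≡40; β=-2, v≡10 (mod 43); (40|43)=+1, (10|43)=+1; sign (−1)^0·+1^-2·+1^-2 = +1.
(a,b)_19: α=1, u≡4; β=1, v≡17 (mod 19); (4|19)=+1, (17|19)=+1; sign (−1)^1·+1^1·+1^1 = -1.
(a,b)_∞: sgn(-302504510)=−, sgn(131138)=+, so +1.
(a,b)_31: α=1, u≡9; β=0, v≡4 (mod 31); (9|31)=+1, (4|31)=+1; sign (−1)^0·+1^0·+1^1 = +1.
(a,b)_5: α=-1, u≡2; β=-4, v≡3 (mod 5); (2|5)=-1, (3|5)=-1; sign (−1)^0·-1^-4·-1^-1 = -1.
(a,b)_7: α=7, u≡2; β=5, v≡2 (mod 7); (2|7)=+1, (2|7)=+1; sign (−1)^1·+1^5·+1^7 = -1.
(a,b)_23: α=3, u≡11; β=0, v≡7 (mod 23); (11|23)=-1, (7|23)=-1; sign (−1)^0·-1^0·-1^3 = -1.
(a,b)_3: α=-8, u≡1; β=0, v≡2 (mod 3); (1|3)=+1, (2|3)=-1; sign (−1)^0·+1^0·-1^-8 = +1.
(a,b)_13: α=-2, u≡12; β=0, v≡6 (mod 13); (12|13)=+1, (6|13)=-1; sign (−1)^0·+1^0·-1^-2 = +1.
(a,b)_2: α=21, β=11; u≡1, v≡1 (mod 8); ε(u)ε(v)=0·0, αω(v)=21·0, βω(u)=11·0; sum ≡ 0  ⇒  +1.
(a,b)_11: α=1, u≡2; β=0, v≡10 (mod 11); (2|11)=-1, (10|11)=-1; sign (−1)^0·-1^0·-1^1 = -1.
(a,b)_29: α=-3, u≡23; β=-1, v≡27 (mod 29); (23|29)=+1, (27|29)=-1; sign (−1)^0·+1^-1·-1^-3 = -1.
(-302504510, 131138 / ℚ) ramifies at {5, 7, 11, 19, 23, 29}: a division algebra.

[5, 7, 11, 19, 23, 29]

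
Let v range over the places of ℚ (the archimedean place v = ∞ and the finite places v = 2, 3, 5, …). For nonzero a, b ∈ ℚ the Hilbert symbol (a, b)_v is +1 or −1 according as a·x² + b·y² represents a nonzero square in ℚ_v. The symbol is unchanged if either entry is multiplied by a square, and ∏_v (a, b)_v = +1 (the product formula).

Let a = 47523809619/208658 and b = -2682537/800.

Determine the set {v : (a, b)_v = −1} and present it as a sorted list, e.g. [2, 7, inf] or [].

[]

(a, b) ≡ (10582, -31746) mod (ℚ^×)²; places V = {2, 3, 5, 11, 13, 17, 19, 37, ∞}.
(a,b)_∞: sgn(10582)=+, sgn(-31746)=−, so +1.
(a,b)_19: α=-2, u≡2; β=0, v≡8 (mod 19); (2|19)=-1, (8|19)=-1; sign (−1)^0·-1^0·-1^-2 = +1.
(a,b)_3: α=8, u≡1; β=1, v≡2 (mod 3); (1|3)=+1, (2|3)=-1; sign (−1)^0·+1^1·-1^8 = +1.
(a,b)_13: α=1, u≡5; β=3, v≡2 (mod 13); (5|13)=-1, (2|13)=-1; sign (−1)^0·-1^3·-1^1 = +1.
(a,b)_37: α=3, u≡33; β=1, v≡33 (mod 37); (33|37)=+1, (33|37)=+1; sign (−1)^0·+1^1·+1^3 = +1.
(a,b)_11: α=1, u≡9; β=1, v≡10 (mod 11); (9|11)=+1, (10|11)=-1; sign (−1)^1·+1^1·-1^1 = +1.
(a,b)_2: α=-1, β=-5; u≡3, v≡7 (mod 8); ε(u)ε(v)=1·1, αω(v)=-1·0, βω(u)=-5·1; sum ≡ 0  ⇒  +1.
(a,b)_17: α=-2, u≡4; β=0, v≡12 (mod 17); (4|17)=+1, (12|17)=-1; sign (−1)^0·+1^0·-1^-2 = +1.
(a,b)_5: α=0, u≡3; β=-2, v≡4 (mod 5); (3|5)=-1, (4|5)=+1; sign (−1)^0·-1^-2·+1^0 = +1.
Every local symbol is +1, so the conic 10582·x² + -31746·y² = z² has ℚ_v-points for all v and hence a ℚ-point; (a, b / ℚ) ≅ M_2(ℚ).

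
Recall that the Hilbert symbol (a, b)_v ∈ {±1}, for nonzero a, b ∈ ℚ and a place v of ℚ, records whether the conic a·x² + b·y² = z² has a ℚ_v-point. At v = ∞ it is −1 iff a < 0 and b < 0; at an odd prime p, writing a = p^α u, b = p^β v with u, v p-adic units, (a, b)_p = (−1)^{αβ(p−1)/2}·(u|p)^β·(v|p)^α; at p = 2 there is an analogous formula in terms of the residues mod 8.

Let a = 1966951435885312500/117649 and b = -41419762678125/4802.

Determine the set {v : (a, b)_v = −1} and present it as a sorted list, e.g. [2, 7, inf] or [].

(a, b) ≡ (482885, -570) mod (ℚ^×)²; places V = {2, 3, 5, 7, 13, 17, 19, 23, ∞}.
(a,b)_5: α=7, u≡3; β=5, v≡4 (mod 5); (3|5)=-1, (4|5)=+1; sign (−1)^0·-1^5·+1^7 = -1.
(a,b)_13: α=3, u≡1; β=2, v≡7 (mod 13); (1|13)=+1, (7|13)=-1; sign (−1)^0·+1^2·-1^3 = -1.
(a,b)_∞: sgn(482885)=+, sgn(-570)=−, so +1.
(a,b)_17: α=1, u≡8; β=2, v≡2 (mod 17); (8|17)=+1, (2|17)=+1; sign (−1)^0·+1^2·+1^1 = +1.
(a,b)_7: α=-6, u≡1; β=-4, v≡4 (mod 7); (1|7)=+1, (4|7)=+1; sign (−1)^0·+1^-4·+1^-6 = +1.
(a,b)_23: α=3, u≡21; β=2, v≡14 (mod 23); (21|23)=-1, (14|23)=-1; sign (−1)^0·-1^2·-1^3 = -1.
(a,b)_3: α=6, u≡2; β=3, v≡2 (mod 3); (2|3)=-1, (2|3)=-1; sign (−1)^0·-1^3·-1^6 = -1.
(a,b)_2: α=2, β=-1; u≡5, v≡3 (mod 8); ε(u)ε(v)=0·1, αω(v)=2·1, βω(u)=-1·1; sum ≡ 1  ⇒  -1.
(a,b)_19: α=1, u≡14; β=1, v≡15 (mod 19); (14|19)=-1, (15|19)=-1; sign (−1)^1·-1^1·-1^1 = -1.
(482885, -570 / ℚ) ramifies at {2, 3, 5, 13, 19, 23}: a division algebra.

[2, 3, 5, 13, 19, 23]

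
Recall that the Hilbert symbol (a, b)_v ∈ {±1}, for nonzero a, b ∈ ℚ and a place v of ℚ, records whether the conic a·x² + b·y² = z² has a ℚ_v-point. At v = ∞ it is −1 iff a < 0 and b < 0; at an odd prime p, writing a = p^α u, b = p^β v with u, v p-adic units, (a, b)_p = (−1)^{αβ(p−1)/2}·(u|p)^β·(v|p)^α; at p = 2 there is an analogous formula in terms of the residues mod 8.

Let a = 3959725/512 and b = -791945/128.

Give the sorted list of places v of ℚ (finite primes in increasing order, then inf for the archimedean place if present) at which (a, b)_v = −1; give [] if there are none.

(a, b) ≡ (2618, -13090) mod (ℚ^×)²; places V = {2, 5, 7, 11, 17, ∞}.
(a,b)_∞: sgn(2618)=+, sgn(-13090)=−, so +1.
(a,b)_2: α=-9, β=-7; u≡5, v≡7 (mod 8); ε(u)ε(v)=0·1, αω(v)=-9·0, βω(u)=-7·1; sum ≡ 1  ⇒  -1.
(a,b)_11: α=3, u≡10; β=3, v≡3 (mod 11); (10|11)=-1, (3|11)=+1; sign (−1)^1·-1^3·+1^3 = +1.
(a,b)_17: α=1, u≡4; β=1, v≡7 (mod 17); (4|17)=+1, (7|17)=-1; sign (−1)^0·+1^1·-1^1 = -1.
(a,b)_7: α=1, u≡5; β=1, v≡3 (mod 7); (5|7)=-1, (3|7)=-1; sign (−1)^1·-1^1·-1^1 = -1.
(a,b)_5: α=2, u≡2; β=1, v≡2 (mod 5); (2|5)=-1, (2|5)=-1; sign (−1)^0·-1^1·-1^2 = -1.
|Ram(2618, -13090)| = 4, even; anisotropic at {2, 5, 7, 17}.

[2, 5, 7, 17]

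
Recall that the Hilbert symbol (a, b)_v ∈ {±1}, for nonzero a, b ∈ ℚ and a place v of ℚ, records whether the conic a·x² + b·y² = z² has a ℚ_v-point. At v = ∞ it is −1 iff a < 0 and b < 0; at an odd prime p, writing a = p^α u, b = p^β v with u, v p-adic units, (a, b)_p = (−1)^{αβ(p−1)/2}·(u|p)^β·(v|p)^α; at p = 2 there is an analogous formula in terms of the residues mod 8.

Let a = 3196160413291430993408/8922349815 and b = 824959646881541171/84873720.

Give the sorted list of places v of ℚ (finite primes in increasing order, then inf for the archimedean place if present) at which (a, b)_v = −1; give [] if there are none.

(a, b) ≡ (746130, 330) mod (ℚ^×)²; places V = {2, 3, 5, 7, 11, 13, 17, 19, 29, ∞}.
(a,b)_29: α=-6, u≡27; β=-4, v≡19 (mod 29); (27|29)=-1, (19|29)=-1; sign (−1)^0·-1^-4·-1^-6 = +1.
(a,b)_2: α=9, β=-3; u≡1, v≡5 (mod 8); ε(u)ε(v)=0·0, αω(v)=9·1, βω(u)=-3·0; sum ≡ 1  ⇒  -1.
(a,b)_∞: sgn(746130)=+, sgn(330)=+, so +1.
(a,b)_13: α=2, u≡11; β=2, v≡8 (mod 13); (11|13)=-1, (8|13)=-1; sign (−1)^0·-1^2·-1^2 = +1.
(a,b)_3: α=-1, u≡1; β=-1, v≡2 (mod 3); (1|3)=+1, (2|3)=-1; sign (−1)^1·+1^-1·-1^-1 = +1.
(a,b)_17: α=3, u≡2; β=2, v≡12 (mod 17); (2|17)=+1, (12|17)=-1; sign (−1)^0·+1^2·-1^3 = -1.
(a,b)_19: α=3, u≡6; β=2, v≡4 (mod 19); (6|19)=+1, (4|19)=+1; sign (−1)^0·+1^2·+1^3 = +1.
(a,b)_5: α=-1, u≡1; β=-1, v≡4 (mod 5); (1|5)=+1, (4|5)=+1; sign (−1)^0·+1^-1·+1^-1 = +1.
(a,b)_11: α=3, u≡4; β=7, v≡2 (mod 11); (4|11)=+1, (2|11)=-1; sign (−1)^1·+1^7·-1^3 = +1.
(a,b)_7: α=7, u≡1; β=4, v≡4 (mod 7); (1|7)=+1, (4|7)=+1; sign (−1)^0·+1^4·+1^7 = +1.
(746130, 330 / ℚ) ramifies at {2, 17}: a division algebra.

[2, 17]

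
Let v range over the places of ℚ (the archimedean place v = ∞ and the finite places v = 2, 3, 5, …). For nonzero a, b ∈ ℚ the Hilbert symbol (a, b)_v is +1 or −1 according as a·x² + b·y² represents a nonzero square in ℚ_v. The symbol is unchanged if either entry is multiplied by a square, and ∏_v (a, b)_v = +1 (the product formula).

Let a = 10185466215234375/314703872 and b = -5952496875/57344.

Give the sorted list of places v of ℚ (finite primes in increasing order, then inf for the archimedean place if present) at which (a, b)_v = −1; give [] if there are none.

(a, b) ≡ (78, -2730) mod (ℚ^×)²; places V = {2, 3, 5, 7, 13, 17, ∞}.
(a,b)_13: α=5, u≡7; β=3, v≡7 (mod 13); (7|13)=-1, (7|13)=-1; sign (−1)^0·-1^3·-1^5 = +1.
(a,b)_∞: sgn(78)=+, sgn(-2730)=−, so +1.
(a,b)_7: α=-4, u≡4; β=-1, v≡2 (mod 7); (4|7)=+1, (2|7)=+1; sign (−1)^0·+1^-1·+1^-4 = +1.
(a,b)_2: α=-17, β=-13; u≡7, v≡3 (mod 8); ε(u)ε(v)=1·1, αω(v)=-17·1, βω(u)=-13·0; sum ≡ 0  ⇒  +1.
(a,b)_3: α=5, u≡2; β=1, v≡2 (mod 3); (2|3)=-1, (2|3)=-1; sign (−1)^1·-1^1·-1^5 = -1.
(a,b)_17: α=2, u≡11; β=2, v≡12 (mod 17); (11|17)=-1, (12|17)=-1; sign (−1)^0·-1^2·-1^2 = +1.
(a,b)_5: α=8, u≡3; β=5, v≡4 (mod 5); (3|5)=-1, (4|5)=+1; sign (−1)^0·-1^5·+1^8 = -1.
|Ram(78, -2730)| = 2, even; anisotropic at {3, 5}.

[3, 5]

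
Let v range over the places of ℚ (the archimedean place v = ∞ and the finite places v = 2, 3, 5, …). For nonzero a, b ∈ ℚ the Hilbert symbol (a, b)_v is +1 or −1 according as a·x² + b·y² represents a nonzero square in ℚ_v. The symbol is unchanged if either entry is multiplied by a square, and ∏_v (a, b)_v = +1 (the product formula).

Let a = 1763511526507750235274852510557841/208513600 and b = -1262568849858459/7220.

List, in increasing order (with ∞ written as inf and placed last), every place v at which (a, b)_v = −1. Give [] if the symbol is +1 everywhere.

[13, 31]

(a, b) ≡ (4756609, -320661055) mod (ℚ^×)²; places V = {2, 3, 5, 7, 11, 13, 17, 19, 23, 29, 31, 37, ∞}.
(a,b)_13: α=3, u≡11; β=1, v≡1 (mod 13); (11|13)=-1, (1|13)=+1; sign (−1)^0·-1^1·+1^3 = -1.
(a,b)_19: α=-4, u≡1; β=-2, v≡7 (mod 19); (1|19)=+1, (7|19)=+1; sign (−1)^0·+1^-2·+1^-4 = +1.
(a,b)_∞: sgn(4756609)=+, sgn(-320661055)=−, so +1.
(a,b)_23: α=2, u≡1; β=1, v≡19 (mod 23); (1|23)=+1, (19|23)=-1; sign (−1)^0·+1^1·-1^2 = +1.
(a,b)_7: α=2, u≡4; β=0, v≡6 (mod 7); (4|7)=+1, (6|7)=-1; sign (−1)^0·+1^0·-1^2 = +1.
(a,b)_2: α=-6, β=-2; u≡1, v≡1 (mod 8); ε(u)ε(v)=0·0, αω(v)=-6·0, βω(u)=-2·0; sum ≡ 0  ⇒  +1.
(a,b)_3: α=2, u≡1; β=4, v≡2 (mod 3); (1|3)=+1, (2|3)=-1; sign (−1)^0·+1^4·-1^2 = +1.
(a,b)_37: α=3, u≡29; β=1, v≡13 (mod 37); (29|37)=-1, (13|37)=-1; sign (−1)^0·-1^1·-1^3 = +1.
(a,b)_17: α=4, u≡1; β=3, v≡12 (mod 17); (1|17)=+1, (12|17)=-1; sign (−1)^0·+1^3·-1^4 = +1.
(a,b)_29: α=5, u≡21; β=2, v≡9 (mod 29); (21|29)=-1, (9|29)=+1; sign (−1)^0·-1^2·+1^5 = +1.
(a,b)_11: α=3, u≡4; β=1, v≡10 (mod 11); (4|11)=+1, (10|11)=-1; sign (−1)^1·+1^1·-1^3 = +1.
(a,b)_5: α=-2, u≡4; β=-1, v≡4 (mod 5); (4|5)=+1, (4|5)=+1; sign (−1)^0·+1^-1·+1^-2 = +1.
(a,b)_31: α=3, u≡8; β=1, v≡20 (mod 31); (8|31)=+1, (20|31)=+1; sign (−1)^1·+1^1·+1^3 = -1.
(4756609, -320661055 / ℚ) ramifies at {13, 31}: a division algebra.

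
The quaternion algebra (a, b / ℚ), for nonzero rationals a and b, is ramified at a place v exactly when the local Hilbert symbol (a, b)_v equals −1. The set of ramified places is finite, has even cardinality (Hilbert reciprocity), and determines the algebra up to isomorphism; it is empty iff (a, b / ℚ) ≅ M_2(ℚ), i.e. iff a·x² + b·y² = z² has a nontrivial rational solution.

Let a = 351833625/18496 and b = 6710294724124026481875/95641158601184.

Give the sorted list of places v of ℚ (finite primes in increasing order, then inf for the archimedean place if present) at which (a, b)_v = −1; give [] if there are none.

[7, 13]

Mod squares: a ≡ 2145, b ≡ 154. Check v ∈ {∞, 2, 3, 5, 7, 11, 13, 17, 19}.
v=19: a=19^0·(≡11), b=19^-2·(≡14) mod 19; (11|19)=+1, (14|19)=-1; (−1)^{0·-2·9}·(+1)^-2·(-1)^0 = +1.
v=5: a=5^3·(≡4), b=5^4·(≡4) mod 5; (4|5)=+1, (4|5)=+1; (−1)^{3·4·2}·(+1)^4·(+1)^3 = +1.
v=∞: 2145 > 0 and 154 > 0  ⇒  (a,b)_∞ = +1.
v=2: v_2(a)=-6, v_2(b)=-5; units ≡ 1, 5 (mod 8); ε·ε+αω+βω = 0·0+-6·1+-5·0 ≡ 0  ⇒  (a,b)_2 = +1.
v=11: a=11^1·(≡2), b=11^3·(≡9) mod 11; (2|11)=-1, (9|11)=+1; (−1)^{1·3·5}·(-1)^3·(+1)^1 = +1.
v=3: a=3^9·(≡1), b=3^24·(≡1) mod 3; (1|3)=+1, (1|3)=+1; (−1)^{9·24·1}·(+1)^24·(+1)^9 = +1.
v=13: a=13^1·(≡1), b=13^4·(≡5) mod 13; (1|13)=+1, (5|13)=-1; (−1)^{1·4·6}·(+1)^4·(-1)^1 = -1.
v=17: a=17^-2·(≡6), b=17^-6·(≡2) mod 17; (6|17)=-1, (2|17)=+1; (−1)^{-2·-6·8}·(-1)^-6·(+1)^-2 = +1.
v=7: a=7^0·(≡5), b=7^-3·(≡1) mod 7; (5|7)=-1, (1|7)=+1; (−1)^{0·-3·3}·(-1)^-3·(+1)^0 = -1.
Ram(2145, 154) = {7, 13}; no ℚ_7-point on the conic.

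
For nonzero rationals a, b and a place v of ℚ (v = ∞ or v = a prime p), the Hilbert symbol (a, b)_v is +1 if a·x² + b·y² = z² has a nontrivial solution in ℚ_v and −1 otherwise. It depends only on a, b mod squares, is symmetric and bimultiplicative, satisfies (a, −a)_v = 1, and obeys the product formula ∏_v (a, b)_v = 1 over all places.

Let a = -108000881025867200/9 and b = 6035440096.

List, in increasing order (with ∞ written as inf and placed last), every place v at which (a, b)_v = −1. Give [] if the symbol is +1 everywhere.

[7, 17, 41, 43]

Mod squares: a ≡ -527, b ≡ 377215006. Check v ∈ {∞, 2, 3, 5, 7, 17, 29, 31, 41, 43}.
v=∞: -527 < 0 and 377215006 > 0  ⇒  (a,b)_∞ = +1.
v=17: a=17^1·(≡11), b=17^1·(≡13) mod 17; (11|17)=-1, (13|17)=+1; (−1)^{1·1·8}·(-1)^1·(+1)^1 = -1.
v=5: a=5^2·(≡3), b=5^0·(≡1) mod 5; (3|5)=-1, (1|5)=+1; (−1)^{2·0·2}·(-1)^0·(+1)^2 = +1.
v=7: a=7^2·(≡3), b=7^1·(≡6) mod 7; (3|7)=-1, (6|7)=-1; (−1)^{2·1·3}·(-1)^1·(-1)^2 = -1.
v=2: v_2(a)=6, v_2(b)=5; units ≡ 1, 7 (mod 8); ε·ε+αω+βω = 0·1+6·0+5·0 ≡ 0  ⇒  (a,b)_2 = +1.
v=41: a=41^2·(≡38), b=41^1·(≡30) mod 41; (38|41)=-1, (30|41)=-1; (−1)^{2·1·20}·(-1)^1·(-1)^2 = -1.
v=29: a=29^2·(≡1), b=29^1·(≡8) mod 29; (1|29)=+1, (8|29)=-1; (−1)^{2·1·14}·(+1)^1·(-1)^2 = +1.
v=43: a=43^2·(≡28), b=43^1·(≡20) mod 43; (28|43)=-1, (20|43)=-1; (−1)^{2·1·21}·(-1)^1·(-1)^2 = -1.
v=3: a=3^-2·(≡1), b=3^0·(≡1) mod 3; (1|3)=+1, (1|3)=+1; (−1)^{-2·0·1}·(+1)^0·(+1)^-2 = +1.
v=31: a=31^1·(≡10), b=31^1·(≡22) mod 31; (10|31)=+1, (22|31)=-1; (−1)^{1·1·15}·(+1)^1·(-1)^1 = +1.
|Ram(-527, 377215006)| = 4, even; anisotropic at {7, 17, 41, 43}.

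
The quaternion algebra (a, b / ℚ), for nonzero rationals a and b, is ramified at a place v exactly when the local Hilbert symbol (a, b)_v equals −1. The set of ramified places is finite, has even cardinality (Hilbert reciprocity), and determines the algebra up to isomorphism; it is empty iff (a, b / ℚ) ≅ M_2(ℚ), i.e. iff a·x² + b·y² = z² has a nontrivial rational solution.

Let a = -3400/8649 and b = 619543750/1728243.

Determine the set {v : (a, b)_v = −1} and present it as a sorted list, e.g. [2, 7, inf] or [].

[3, 17]

Mod squares: a ≡ -34, b ≡ 210. Check v ∈ {∞, 2, 3, 5, 7, 11, 17, 23, 31}.
v=2: v_2(a)=3, v_2(b)=1; units ≡ 7, 1 (mod 8); ε·ε+αω+βω = 1·0+3·0+1·0 ≡ 0  ⇒  (a,b)_2 = +1.
v=5: a=5^2·(≡1), b=5^5·(≡3) mod 5; (1|5)=+1, (3|5)=-1; (−1)^{2·5·2}·(+1)^5·(-1)^2 = +1.
v=23: a=23^0·(≡4), b=23^-2·(≡18) mod 23; (4|23)=+1, (18|23)=+1; (−1)^{0·-2·11}·(+1)^-2·(+1)^0 = +1.
v=31: a=31^-2·(≡8), b=31^0·(≡21) mod 31; (8|31)=+1, (21|31)=-1; (−1)^{-2·0·15}·(+1)^0·(-1)^-2 = +1.
v=17: a=17^1·(≡16), b=17^2·(≡14) mod 17; (16|17)=+1, (14|17)=-1; (−1)^{1·2·8}·(+1)^2·(-1)^1 = -1.
v=7: a=7^0·(≡4), b=7^3·(≡2) mod 7; (4|7)=+1, (2|7)=+1; (−1)^{0·3·3}·(+1)^3·(+1)^0 = +1.
v=11: a=11^0·(≡7), b=11^-2·(≡9) mod 11; (7|11)=-1, (9|11)=+1; (−1)^{0·-2·5}·(-1)^-2·(+1)^0 = +1.
v=∞: -34 < 0 and 210 > 0  ⇒  (a,b)_∞ = +1.
v=3: a=3^-2·(≡2), b=3^-3·(≡1) mod 3; (2|3)=-1, (1|3)=+1; (−1)^{-2·-3·1}·(-1)^-3·(+1)^-2 = -1.
(-34, 210 / ℚ) ramifies at {3, 17}: a division algebra.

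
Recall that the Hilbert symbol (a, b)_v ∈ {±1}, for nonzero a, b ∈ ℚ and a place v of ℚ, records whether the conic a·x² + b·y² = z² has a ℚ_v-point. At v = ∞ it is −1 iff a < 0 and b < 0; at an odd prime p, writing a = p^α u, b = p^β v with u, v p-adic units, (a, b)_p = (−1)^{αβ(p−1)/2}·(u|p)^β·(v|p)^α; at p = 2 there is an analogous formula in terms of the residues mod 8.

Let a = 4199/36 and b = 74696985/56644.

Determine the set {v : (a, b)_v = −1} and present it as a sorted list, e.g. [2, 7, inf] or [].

(a, b) ≡ (4199, 1265) mod (ℚ^×)²; places V = {2, 3, 5, 7, 11, 13, 17, 19, 23, ∞}.
(a,b)_17: α=1, u≡13; β=-2, v≡10 (mod 17); (13|17)=+1, (10|17)=-1; sign (−1)^0·+1^-2·-1^1 = -1.
(a,b)_7: α=0, u≡6; β=-2, v≡6 (mod 7); (6|7)=-1, (6|7)=-1; sign (−1)^0·-1^-2·-1^0 = +1.
(a,b)_19: α=1, u≡13; β=0, v≡1 (mod 19); (13|19)=-1, (1|19)=+1; sign (−1)^0·-1^0·+1^1 = +1.
(a,b)_13: α=1, u≡5; β=0, v≡4 (mod 13); (5|13)=-1, (4|13)=+1; sign (−1)^0·-1^0·+1^1 = +1.
(a,b)_23: α=0, u≡1; β=1, v≡4 (mod 23); (1|23)=+1, (4|23)=+1; sign (−1)^0·+1^1·+1^0 = +1.
(a,b)_2: α=-2, β=-2; u≡7, v≡1 (mod 8); ε(u)ε(v)=1·0, αω(v)=-2·0, βω(u)=-2·0; sum ≡ 0  ⇒  +1.
(a,b)_3: α=-2, u≡2; β=10, v≡2 (mod 3); (2|3)=-1, (2|3)=-1; sign (−1)^0·-1^10·-1^-2 = +1.
(a,b)_∞: sgn(4199)=+, sgn(1265)=+, so +1.
(a,b)_5: α=0, u≡4; β=1, v≡3 (mod 5); (4|5)=+1, (3|5)=-1; sign (−1)^0·+1^1·-1^0 = +1.
(a,b)_11: α=0, u≡10; β=1, v≡1 (mod 11); (10|11)=-1, (1|11)=+1; sign (−1)^0·-1^1·+1^0 = -1.
|Ram(4199, 1265)| = 2, even; anisotropic at {11, 17}.

[11, 17]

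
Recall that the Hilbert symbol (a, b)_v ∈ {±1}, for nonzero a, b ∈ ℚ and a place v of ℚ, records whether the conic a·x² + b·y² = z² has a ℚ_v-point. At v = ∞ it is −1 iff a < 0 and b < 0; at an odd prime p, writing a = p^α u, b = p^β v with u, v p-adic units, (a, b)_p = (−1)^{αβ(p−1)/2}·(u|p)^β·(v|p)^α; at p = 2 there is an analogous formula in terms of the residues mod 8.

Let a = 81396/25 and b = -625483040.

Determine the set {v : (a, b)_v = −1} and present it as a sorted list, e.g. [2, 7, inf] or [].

(a, b) ≡ (2261, -2210) mod (ℚ^×)²; places V = {2, 3, 5, 7, 13, 17, 19, ∞}.
(a,b)_3: α=2, u≡2; β=0, v≡1 (mod 3); (2|3)=-1, (1|3)=+1; sign (−1)^0·-1^0·+1^2 = +1.
(a,b)_19: α=1, u≡11; β=2, v≡8 (mod 19); (11|19)=+1, (8|19)=-1; sign (−1)^0·+1^2·-1^1 = -1.
(a,b)_17: α=1, u≡12; β=1, v≡14 (mod 17); (12|17)=-1, (14|17)=-1; sign (−1)^0·-1^1·-1^1 = +1.
(a,b)_7: α=1, u≡2; β=2, v≡2 (mod 7); (2|7)=+1, (2|7)=+1; sign (−1)^0·+1^2·+1^1 = +1.
(a,b)_5: α=-2, u≡1; β=1, v≡2 (mod 5); (1|5)=+1, (2|5)=-1; sign (−1)^0·+1^1·-1^-2 = +1.
(a,b)_2: α=2, β=5; u≡5, v≡7 (mod 8); ε(u)ε(v)=0·1, αω(v)=2·0, βω(u)=5·1; sum ≡ 1  ⇒  -1.
(a,b)_∞: sgn(2261)=+, sgn(-2210)=−, so +1.
(a,b)_13: α=0, u≡10; β=1, v≡12 (mod 13); (10|13)=+1, (12|13)=+1; sign (−1)^0·+1^1·+1^0 = +1.
(2261, -2210 / ℚ) ramifies at {2, 19}: a division algebra.

[2, 19]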